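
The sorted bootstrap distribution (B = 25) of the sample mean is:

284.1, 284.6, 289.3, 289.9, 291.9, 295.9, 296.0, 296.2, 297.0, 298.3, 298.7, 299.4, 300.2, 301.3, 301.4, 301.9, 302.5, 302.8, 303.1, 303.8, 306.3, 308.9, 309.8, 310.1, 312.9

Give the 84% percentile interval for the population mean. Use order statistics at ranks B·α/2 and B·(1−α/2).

α = 0.16; lower rank = 25 × 0.080 = 2; upper rank = 25 × 0.920 = 23.
The 2nd smallest replicate is 284.6; the 23rd is 309.8.

(284.6, 309.8)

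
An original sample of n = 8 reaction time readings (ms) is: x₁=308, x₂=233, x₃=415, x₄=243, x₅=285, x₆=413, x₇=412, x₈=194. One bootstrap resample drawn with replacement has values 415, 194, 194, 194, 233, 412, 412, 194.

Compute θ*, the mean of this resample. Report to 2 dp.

Mean = (415 + 194 + 194 + 194 + 233 + 412 + 412 + 194) / 8 = 2248.0 / 8 = 281.00

θ* = 281.00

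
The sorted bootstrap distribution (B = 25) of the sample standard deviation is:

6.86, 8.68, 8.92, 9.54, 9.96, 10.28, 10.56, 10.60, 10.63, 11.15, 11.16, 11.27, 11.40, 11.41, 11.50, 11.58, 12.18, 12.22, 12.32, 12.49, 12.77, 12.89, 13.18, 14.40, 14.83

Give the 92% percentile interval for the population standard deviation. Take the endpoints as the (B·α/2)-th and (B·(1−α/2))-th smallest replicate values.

α = 0.08; lower rank = 25 × 0.040 = 1; upper rank = 25 × 0.960 = 24.
The 1st smallest replicate is 6.86; the 24th is 14.40.

(6.86, 14.40)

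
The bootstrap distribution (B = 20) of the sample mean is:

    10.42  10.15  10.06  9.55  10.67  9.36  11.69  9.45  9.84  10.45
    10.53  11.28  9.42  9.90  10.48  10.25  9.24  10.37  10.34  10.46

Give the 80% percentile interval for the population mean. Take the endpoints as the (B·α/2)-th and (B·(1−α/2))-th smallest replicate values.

(9.36, 10.67)

Sorted replicates: 9.24, 9.36, 9.42, 9.45, 9.55, 9.84, 9.90, 10.06, 10.15, 10.25, 10.34, 10.37, 10.42, 10.45, 10.46, 10.48, 10.53, 10.67, 11.28, 11.69
α = 0.20; lower rank = 20 × 0.100 = 2; upper rank = 20 × 0.900 = 18.
The 2nd smallest replicate is 9.36; the 18th is 10.67.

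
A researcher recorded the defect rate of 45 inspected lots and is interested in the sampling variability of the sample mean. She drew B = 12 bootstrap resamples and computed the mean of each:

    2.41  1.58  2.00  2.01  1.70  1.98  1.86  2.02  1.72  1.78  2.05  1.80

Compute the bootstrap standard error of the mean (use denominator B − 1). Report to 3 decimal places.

Bootstrap SE is the standard deviation of the 12 replicate means.
Mean of replicates: (2.41 + 1.58 + 2.00 + 2.01 + 1.70 + 1.98 + 1.86 + 2.02 + 1.72 + 1.78 + 2.05 + 1.80) / 12 = 22.9100 / 12 = 1.9092
Sum of squared deviations: (+0.5008)² + (−0.3292)² + (+0.0908)² + (+0.1008)² + (−0.2092)² + (+0.0708)² + (−0.0492)² + (+0.1108)² + (−0.1892)² + (−0.1292)² + (+0.1408)² + (−0.1092)² = 0.5253
Variance = 0.5253 / 11 = 0.0478
SE* = √0.0478

SE* = 0.219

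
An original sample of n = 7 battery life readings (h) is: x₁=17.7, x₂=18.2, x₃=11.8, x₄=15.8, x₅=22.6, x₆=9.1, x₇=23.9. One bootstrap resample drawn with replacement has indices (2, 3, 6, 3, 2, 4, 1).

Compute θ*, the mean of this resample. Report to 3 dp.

Resample values: 18.2, 11.8, 9.1, 11.8, 18.2, 15.8, 17.7.
Mean = (18.2 + 11.8 + 9.1 + 11.8 + 18.2 + 15.8 + 17.7) / 7 = 102.60 / 7 = 14.657

θ* = 14.657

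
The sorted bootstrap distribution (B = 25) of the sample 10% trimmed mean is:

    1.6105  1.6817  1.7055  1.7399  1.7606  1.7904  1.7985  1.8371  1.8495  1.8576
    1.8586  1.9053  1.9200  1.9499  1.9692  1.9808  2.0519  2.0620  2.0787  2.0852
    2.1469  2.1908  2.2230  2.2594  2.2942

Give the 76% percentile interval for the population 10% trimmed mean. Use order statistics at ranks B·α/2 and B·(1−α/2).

(1.7055, 2.1908)

α = 0.24; lower rank = 25 × 0.120 = 3; upper rank = 25 × 0.880 = 22.
The 3rd smallest replicate is 1.7055; the 22nd is 2.1908.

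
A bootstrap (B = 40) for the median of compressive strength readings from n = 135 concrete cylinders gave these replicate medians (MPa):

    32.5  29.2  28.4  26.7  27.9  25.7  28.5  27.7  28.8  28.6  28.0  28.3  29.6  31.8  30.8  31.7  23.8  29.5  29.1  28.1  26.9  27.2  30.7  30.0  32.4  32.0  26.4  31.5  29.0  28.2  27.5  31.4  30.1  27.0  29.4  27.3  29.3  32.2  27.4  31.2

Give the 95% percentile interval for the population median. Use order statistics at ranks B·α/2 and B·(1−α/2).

(23.8, 32.4)

Sorted replicates: 23.8, 25.7, 26.4, 26.7, 26.9, 27.0, 27.2, 27.3, 27.4, 27.5, 27.7, 27.9, 28.0, 28.1, 28.2, 28.3, 28.4, 28.5, 28.6, 28.8, 29.0, 29.1, 29.2, 29.3, 29.4, 29.5, 29.6, 30.0, 30.1, 30.7, 30.8, 31.2, 31.4, 31.5, 31.7, 31.8, 32.0, 32.2, 32.4, 32.5
α = 0.05; lower rank = 40 × 0.025 = 1; upper rank = 40 × 0.975 = 39.
The 1st smallest replicate is 23.8; the 39th is 32.4.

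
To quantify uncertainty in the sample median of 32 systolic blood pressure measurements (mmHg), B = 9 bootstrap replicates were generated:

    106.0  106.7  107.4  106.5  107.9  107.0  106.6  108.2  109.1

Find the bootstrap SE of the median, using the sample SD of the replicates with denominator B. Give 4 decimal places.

Bootstrap SE is the standard deviation of the 9 replicate medians.
Mean of replicates: (106.0 + 106.7 + 107.4 + 106.5 + 107.9 + 107.0 + 106.6 + 108.2 + 109.1) / 9 = 965.40000 / 9 = 107.26667
Sum of squared deviations: (−1.26667)² + (−0.56667)² + (+0.13333)² + (−0.76667)² + (+0.63333)² + (−0.26667)² + (−0.66667)² + (+0.93333)² + (+1.83333)² = 7.68000
Variance = 7.68000 / 9 = 0.85333
SE* = √0.85333

SE* = 0.9238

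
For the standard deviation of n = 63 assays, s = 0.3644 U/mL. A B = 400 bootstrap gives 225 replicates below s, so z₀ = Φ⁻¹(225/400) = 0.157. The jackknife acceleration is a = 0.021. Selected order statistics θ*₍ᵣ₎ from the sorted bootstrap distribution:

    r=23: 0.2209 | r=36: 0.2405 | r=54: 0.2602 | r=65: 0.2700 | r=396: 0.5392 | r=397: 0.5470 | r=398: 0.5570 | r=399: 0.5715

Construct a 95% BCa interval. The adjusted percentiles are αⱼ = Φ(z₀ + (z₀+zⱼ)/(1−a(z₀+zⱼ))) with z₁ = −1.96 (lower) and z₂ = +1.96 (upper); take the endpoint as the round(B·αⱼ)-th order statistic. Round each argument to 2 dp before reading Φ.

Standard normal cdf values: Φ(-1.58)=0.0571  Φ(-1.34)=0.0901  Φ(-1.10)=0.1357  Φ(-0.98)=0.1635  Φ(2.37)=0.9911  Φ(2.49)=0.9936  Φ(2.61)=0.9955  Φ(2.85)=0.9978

(0.2209, 0.5392)

Lower: z₀ + z₁ = 0.157 + (-1.960) = -1.803; 1 − a(z₀+z₁) = 1 − (0.021)(-1.803) = 1.0379; argument = 0.157 + (-1.803)/1.0379 = -1.5802 → -1.58.
α₁ = Φ(-1.58) = 0.0571; rank = round(400 × 0.0571) = 23; θ*₍23₎ = 0.2209.
Upper: z₀ + z₂ = 2.117; 1 − a(z₀+z₂) = 0.9555; argument = 2.3725 → 2.37; α₂ = 0.9911; rank = 396; θ*₍396₎ = 0.5392.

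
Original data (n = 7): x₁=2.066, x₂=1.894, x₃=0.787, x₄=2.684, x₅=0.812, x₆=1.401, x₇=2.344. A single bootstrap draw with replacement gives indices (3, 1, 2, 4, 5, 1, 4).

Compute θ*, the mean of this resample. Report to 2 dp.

Resample values: 0.787, 2.066, 1.894, 2.684, 0.812, 2.066, 2.684.
Mean = (0.787 + 2.066 + 1.894 + 2.684 + 0.812 + 2.066 + 2.684) / 7 = 12.9930 / 7 = 1.86

θ* = 1.86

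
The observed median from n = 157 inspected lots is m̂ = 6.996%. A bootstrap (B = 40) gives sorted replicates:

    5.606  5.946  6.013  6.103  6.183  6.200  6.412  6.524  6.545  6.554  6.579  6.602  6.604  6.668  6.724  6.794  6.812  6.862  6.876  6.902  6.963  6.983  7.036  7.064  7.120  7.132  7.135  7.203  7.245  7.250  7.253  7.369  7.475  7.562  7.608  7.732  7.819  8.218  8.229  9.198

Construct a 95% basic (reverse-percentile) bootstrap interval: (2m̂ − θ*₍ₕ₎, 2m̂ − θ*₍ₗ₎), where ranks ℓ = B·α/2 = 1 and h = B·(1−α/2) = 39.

Percentile endpoints at ranks 1 and 39: θ*₍1₎ = 5.606, θ*₍39₎ = 8.229.
Basic interval reflects these around m̂:
  lower = 2 × 6.996 − 8.229 = 5.763
  upper = 2 × 6.996 − 5.606 = 8.386

(5.763, 8.386)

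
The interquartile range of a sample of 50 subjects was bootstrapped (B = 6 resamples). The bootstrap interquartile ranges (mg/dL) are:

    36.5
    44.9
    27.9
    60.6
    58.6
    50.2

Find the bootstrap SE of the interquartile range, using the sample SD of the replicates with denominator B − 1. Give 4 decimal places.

SE* = 12.7076

Bootstrap SE is the standard deviation of the 6 replicate interquartile ranges.
Mean of replicates: (36.5 + 44.9 + 27.9 + 60.6 + 58.6 + 50.2) / 6 = 278.70000 / 6 = 46.45000
Sum of squared deviations: (−9.95000)² + (−1.55000)² + (−18.55000)² + (+14.15000)² + (+12.15000)² + (+3.75000)² = 807.41500
Variance = 807.41500 / 5 = 161.48300
SE* = √161.48300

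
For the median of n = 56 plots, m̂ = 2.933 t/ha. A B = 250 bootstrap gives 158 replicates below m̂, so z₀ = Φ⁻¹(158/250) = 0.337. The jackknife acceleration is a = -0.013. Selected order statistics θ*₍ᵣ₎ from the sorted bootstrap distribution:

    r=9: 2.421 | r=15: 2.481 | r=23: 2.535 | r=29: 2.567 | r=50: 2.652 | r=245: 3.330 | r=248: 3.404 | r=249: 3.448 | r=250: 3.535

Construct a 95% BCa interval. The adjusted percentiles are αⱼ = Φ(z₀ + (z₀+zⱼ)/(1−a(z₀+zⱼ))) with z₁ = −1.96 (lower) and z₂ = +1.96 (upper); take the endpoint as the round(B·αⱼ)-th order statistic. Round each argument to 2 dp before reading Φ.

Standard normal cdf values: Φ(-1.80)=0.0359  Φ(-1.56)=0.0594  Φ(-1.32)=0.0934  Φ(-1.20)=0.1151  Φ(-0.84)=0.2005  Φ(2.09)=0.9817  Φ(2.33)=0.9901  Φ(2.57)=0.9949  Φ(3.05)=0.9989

Lower: z₀ + z₁ = 0.337 + (-1.960) = -1.623; 1 − a(z₀+z₁) = 1 − (-0.013)(-1.623) = 0.9789; argument = 0.337 + (-1.623)/0.9789 = -1.3210 → -1.32.
α₁ = Φ(-1.32) = 0.0934; rank = round(250 × 0.0934) = 23; θ*₍23₎ = 2.535.
Upper: z₀ + z₂ = 2.297; 1 − a(z₀+z₂) = 1.0299; argument = 2.5674 → 2.57; α₂ = 0.9949; rank = 249; θ*₍249₎ = 3.448.

(2.535, 3.448)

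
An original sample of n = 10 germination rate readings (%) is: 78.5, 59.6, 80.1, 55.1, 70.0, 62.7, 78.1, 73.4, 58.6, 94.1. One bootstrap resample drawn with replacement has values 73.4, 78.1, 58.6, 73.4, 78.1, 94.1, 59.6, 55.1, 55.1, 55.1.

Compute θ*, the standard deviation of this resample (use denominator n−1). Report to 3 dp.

Mean = 68.0600; sum of squared deviations = 1601.6640
s² = 1601.6640 / 9 = 177.9627
s = √177.9627 = 13.340

θ* = 13.340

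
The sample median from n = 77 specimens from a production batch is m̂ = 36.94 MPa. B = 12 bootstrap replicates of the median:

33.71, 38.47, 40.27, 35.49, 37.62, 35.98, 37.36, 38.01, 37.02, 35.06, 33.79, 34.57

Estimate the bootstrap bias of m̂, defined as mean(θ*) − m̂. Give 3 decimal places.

mean(θ*) = (33.71 + 38.47 + 40.27 + 35.49 + 37.62 + 35.98 + 37.36 + 38.01 + 37.02 + 35.06 + 33.79 + 34.57) / 12 = 36.4458
bias = 36.4458 − 36.94

bias = −0.494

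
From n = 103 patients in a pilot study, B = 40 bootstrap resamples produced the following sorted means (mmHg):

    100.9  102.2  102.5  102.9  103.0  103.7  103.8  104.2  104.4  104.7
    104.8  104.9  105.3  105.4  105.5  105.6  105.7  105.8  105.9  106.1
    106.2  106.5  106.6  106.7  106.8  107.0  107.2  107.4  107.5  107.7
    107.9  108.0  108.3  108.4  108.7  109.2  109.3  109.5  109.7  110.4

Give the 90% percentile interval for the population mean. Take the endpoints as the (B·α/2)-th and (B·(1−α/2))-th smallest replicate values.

α = 0.10; lower rank = 40 × 0.050 = 2; upper rank = 40 × 0.950 = 38.
The 2nd smallest replicate is 102.2; the 38th is 109.5.

(102.2, 109.5)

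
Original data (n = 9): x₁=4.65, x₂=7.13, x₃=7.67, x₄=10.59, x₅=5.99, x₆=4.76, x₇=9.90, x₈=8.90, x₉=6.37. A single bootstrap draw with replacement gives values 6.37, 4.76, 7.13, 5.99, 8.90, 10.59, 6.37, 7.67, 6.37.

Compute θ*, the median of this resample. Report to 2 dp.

Sorted: 4.76, 5.99, 6.37, 6.37, 6.37, 7.13, 7.67, 8.90, 10.59
Median = middle value = 6.37

θ* = 6.37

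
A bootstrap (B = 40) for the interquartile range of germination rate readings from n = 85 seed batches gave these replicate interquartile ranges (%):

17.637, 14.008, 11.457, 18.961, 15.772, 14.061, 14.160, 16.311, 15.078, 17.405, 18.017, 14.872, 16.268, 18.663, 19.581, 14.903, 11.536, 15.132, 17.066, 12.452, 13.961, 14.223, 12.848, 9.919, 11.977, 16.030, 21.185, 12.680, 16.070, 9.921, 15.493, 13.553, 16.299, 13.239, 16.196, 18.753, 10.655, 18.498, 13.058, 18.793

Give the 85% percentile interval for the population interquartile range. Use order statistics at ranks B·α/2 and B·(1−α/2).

Sorted replicates: 9.919, 9.921, 10.655, 11.457, 11.536, 11.977, 12.452, 12.680, 12.848, 13.058, 13.239, 13.553, 13.961, 14.008, 14.061, 14.160, 14.223, 14.872, 14.903, 15.078, 15.132, 15.493, 15.772, 16.030, 16.070, 16.196, 16.268, 16.299, 16.311, 17.066, 17.405, 17.637, 18.017, 18.498, 18.663, 18.753, 18.793, 18.961, 19.581, 21.185
α = 0.15; lower rank = 40 × 0.075 = 3; upper rank = 40 × 0.925 = 37.
The 3rd smallest replicate is 10.655; the 37th is 18.793.

(10.655, 18.793)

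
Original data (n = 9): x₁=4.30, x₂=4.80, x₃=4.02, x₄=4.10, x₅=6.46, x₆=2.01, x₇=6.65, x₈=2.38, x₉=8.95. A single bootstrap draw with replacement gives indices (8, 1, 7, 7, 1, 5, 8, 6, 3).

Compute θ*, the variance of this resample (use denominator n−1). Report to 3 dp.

Resample values: 2.38, 4.30, 6.65, 6.65, 4.30, 6.46, 2.38, 2.01, 4.02.
Mean = 4.3500; sum of squared deviations = 28.3834
s² = 28.3834 / 8 = 3.5479

θ* = 3.548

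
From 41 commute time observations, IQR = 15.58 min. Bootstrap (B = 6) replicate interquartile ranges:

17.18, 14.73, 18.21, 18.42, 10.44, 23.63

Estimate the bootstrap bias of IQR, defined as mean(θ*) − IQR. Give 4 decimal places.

bias = +1.5217

mean(θ*) = (17.18 + 14.73 + 18.21 + 18.42 + 10.44 + 23.63) / 6 = 17.10167
bias = 17.10167 − 15.58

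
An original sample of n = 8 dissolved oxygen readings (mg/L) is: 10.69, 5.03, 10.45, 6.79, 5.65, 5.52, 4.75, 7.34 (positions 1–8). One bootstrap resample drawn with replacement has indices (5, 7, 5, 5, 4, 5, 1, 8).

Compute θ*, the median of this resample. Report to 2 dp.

θ* = 5.65

Resample values: 5.65, 4.75, 5.65, 5.65, 6.79, 5.65, 10.69, 7.34.
Sorted: 4.75, 5.65, 5.65, 5.65, 5.65, 6.79, 7.34, 10.69
Median = average of the two middle values = 5.65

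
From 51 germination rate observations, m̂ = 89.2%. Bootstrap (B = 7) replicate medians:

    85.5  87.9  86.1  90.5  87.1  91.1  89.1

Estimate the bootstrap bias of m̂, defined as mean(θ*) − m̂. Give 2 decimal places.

mean(θ*) = (85.5 + 87.9 + 86.1 + 90.5 + 87.1 + 91.1 + 89.1) / 7 = 88.186
bias = 88.186 − 89.2

bias = −1.01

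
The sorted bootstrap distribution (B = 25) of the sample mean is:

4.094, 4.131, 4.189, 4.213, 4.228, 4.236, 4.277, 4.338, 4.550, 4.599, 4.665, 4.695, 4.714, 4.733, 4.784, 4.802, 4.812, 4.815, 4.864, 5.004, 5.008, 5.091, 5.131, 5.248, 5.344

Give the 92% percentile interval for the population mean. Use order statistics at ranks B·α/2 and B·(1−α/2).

α = 0.08; lower rank = 25 × 0.040 = 1; upper rank = 25 × 0.960 = 24.
The 1st smallest replicate is 4.094; the 24th is 5.248.

(4.094, 5.248)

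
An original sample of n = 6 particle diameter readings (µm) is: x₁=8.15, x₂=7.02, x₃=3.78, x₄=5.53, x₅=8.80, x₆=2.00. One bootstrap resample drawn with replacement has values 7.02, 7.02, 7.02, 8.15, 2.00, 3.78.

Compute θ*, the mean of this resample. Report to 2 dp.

θ* = 5.83

Mean = (7.02 + 7.02 + 7.02 + 8.15 + 2.00 + 3.78) / 6 = 34.990 / 6 = 5.83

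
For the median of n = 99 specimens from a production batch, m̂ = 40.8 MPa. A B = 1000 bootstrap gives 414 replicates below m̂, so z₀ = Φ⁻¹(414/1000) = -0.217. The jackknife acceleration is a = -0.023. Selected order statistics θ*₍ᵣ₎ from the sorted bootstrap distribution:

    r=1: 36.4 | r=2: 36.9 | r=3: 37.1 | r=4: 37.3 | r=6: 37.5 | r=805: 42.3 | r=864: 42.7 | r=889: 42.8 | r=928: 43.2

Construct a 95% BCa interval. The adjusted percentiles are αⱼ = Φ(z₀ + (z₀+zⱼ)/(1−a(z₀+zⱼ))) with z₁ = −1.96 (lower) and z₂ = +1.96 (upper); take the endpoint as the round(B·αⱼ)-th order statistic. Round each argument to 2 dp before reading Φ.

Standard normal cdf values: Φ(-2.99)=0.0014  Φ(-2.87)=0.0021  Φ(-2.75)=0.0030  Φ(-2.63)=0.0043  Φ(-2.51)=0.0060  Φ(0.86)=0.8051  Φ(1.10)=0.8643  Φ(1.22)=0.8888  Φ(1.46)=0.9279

Lower: z₀ + z₁ = -0.217 + (-1.960) = -2.177; 1 − a(z₀+z₁) = 1 − (-0.023)(-2.177) = 0.9499; argument = -0.217 + (-2.177)/0.9499 = -2.5088 → -2.51.
α₁ = Φ(-2.51) = 0.0060; rank = round(1000 × 0.0060) = 6; θ*₍6₎ = 37.5.
Upper: z₀ + z₂ = 1.743; 1 − a(z₀+z₂) = 1.0401; argument = 1.4588 → 1.46; α₂ = 0.9279; rank = 928; θ*₍928₎ = 43.2.

(37.5, 43.2)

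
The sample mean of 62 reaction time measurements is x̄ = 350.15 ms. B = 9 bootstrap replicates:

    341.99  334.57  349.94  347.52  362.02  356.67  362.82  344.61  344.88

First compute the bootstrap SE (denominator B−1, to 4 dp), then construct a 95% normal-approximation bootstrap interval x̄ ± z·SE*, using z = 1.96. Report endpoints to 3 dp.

(331.630, 368.670)

Mean of replicates = 349.4467; sum of squared deviations = 714.2316; SE* = √(714.2316/8) = 9.4488
Margin = 1.96 × 9.4488 = 18.5196
Interval: 350.15 ± 18.5196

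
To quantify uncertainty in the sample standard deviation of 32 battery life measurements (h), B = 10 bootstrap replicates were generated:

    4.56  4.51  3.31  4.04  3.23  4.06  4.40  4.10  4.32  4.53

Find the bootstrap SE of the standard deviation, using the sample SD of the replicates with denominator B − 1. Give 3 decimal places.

Bootstrap SE is the standard deviation of the 10 replicate standard deviations.
Mean of replicates: (4.56 + 4.51 + 3.31 + 4.04 + 3.23 + 4.06 + 4.40 + 4.10 + 4.32 + 4.53) / 10 = 41.0600 / 10 = 4.1060
Sum of squared deviations: (+0.4540)² + (+0.4040)² + (−0.7960)² + (−0.0660)² + (−0.8760)² + (−0.0460)² + (+0.2940)² + (−0.0060)² + (+0.2140)² + (+0.4240)² = 2.0888
Variance = 2.0888 / 9 = 0.2321
SE* = √0.2321

SE* = 0.482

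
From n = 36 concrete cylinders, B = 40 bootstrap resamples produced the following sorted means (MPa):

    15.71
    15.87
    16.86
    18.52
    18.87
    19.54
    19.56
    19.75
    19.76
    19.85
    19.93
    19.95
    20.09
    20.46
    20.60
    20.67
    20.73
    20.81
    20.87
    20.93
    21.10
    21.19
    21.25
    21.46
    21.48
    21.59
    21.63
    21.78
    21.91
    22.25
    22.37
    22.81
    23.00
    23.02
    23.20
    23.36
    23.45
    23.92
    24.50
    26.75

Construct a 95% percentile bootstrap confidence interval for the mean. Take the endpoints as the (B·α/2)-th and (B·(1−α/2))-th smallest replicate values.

α = 0.05; lower rank = 40 × 0.025 = 1; upper rank = 40 × 0.975 = 39.
The 1st smallest replicate is 15.71; the 39th is 24.50.

(15.71, 24.50)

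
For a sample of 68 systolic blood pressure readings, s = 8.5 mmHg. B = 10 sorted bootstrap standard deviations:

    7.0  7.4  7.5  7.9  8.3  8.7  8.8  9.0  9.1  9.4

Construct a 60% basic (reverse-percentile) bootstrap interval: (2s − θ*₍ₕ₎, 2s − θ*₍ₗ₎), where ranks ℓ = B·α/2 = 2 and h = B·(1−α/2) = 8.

Percentile endpoints at ranks 2 and 8: θ*₍2₎ = 7.4, θ*₍8₎ = 9.0.
Basic interval reflects these around s:
  lower = 2 × 8.5 − 9.0 = 8.0
  upper = 2 × 8.5 − 7.4 = 9.6

(8.0, 9.6)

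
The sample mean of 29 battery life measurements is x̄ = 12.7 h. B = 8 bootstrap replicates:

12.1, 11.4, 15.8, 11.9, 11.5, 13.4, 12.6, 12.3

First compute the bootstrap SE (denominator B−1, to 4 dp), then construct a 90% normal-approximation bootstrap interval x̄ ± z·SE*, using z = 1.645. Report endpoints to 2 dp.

Mean of replicates = 12.6250; sum of squared deviations = 14.3550; SE* = √(14.3550/7) = 1.4320
Margin = 1.645 × 1.4320 = 2.356
Interval: 12.7 ± 2.356

(10.34, 15.06)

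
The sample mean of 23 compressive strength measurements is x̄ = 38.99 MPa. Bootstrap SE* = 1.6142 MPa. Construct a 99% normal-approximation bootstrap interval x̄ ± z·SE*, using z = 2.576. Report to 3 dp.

Margin = 2.576 × 1.6142 = 4.1582
Interval: 38.99 ± 4.1582

(34.832, 43.148)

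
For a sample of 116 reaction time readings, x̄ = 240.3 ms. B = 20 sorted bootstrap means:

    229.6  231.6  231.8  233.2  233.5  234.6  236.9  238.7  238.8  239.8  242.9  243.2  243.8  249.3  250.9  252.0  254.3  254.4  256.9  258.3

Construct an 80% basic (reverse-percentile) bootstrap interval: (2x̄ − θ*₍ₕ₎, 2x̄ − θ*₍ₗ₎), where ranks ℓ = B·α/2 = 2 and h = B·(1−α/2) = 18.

Percentile endpoints at ranks 2 and 18: θ*₍2₎ = 231.6, θ*₍18₎ = 254.4.
Basic interval reflects these around x̄:
  lower = 2 × 240.3 − 254.4 = 226.2
  upper = 2 × 240.3 − 231.6 = 249.0

(226.2, 249.0)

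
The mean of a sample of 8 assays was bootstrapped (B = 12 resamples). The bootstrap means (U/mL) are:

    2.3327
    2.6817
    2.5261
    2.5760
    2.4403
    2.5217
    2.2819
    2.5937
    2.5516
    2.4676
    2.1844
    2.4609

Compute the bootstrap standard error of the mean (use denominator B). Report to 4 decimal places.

SE* = 0.1356

Bootstrap SE is the standard deviation of the 12 replicate means.
Mean of replicates: (2.3327 + 2.6817 + 2.5261 + 2.5760 + 2.4403 + 2.5217 + 2.2819 + 2.5937 + 2.5516 + 2.4676 + 2.1844 + 2.4609) / 12 = 29.61860 / 12 = 2.46822
Sum of squared deviations: (−0.13552)² + (+0.21348)² + (+0.05788)² + (+0.10778)² + (−0.02792)² + (+0.05348)² + (−0.18632)² + (+0.12548)² + (+0.08338)² + (−0.00062)² + (−0.28382)² + (−0.00732)² = 0.22057
Variance = 0.22057 / 12 = 0.01838
SE* = √0.01838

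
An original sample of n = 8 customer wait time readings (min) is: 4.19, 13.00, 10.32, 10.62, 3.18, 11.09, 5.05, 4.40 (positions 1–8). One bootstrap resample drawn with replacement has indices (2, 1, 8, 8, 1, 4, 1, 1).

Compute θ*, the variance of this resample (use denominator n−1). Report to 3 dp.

Resample values: 13.00, 4.19, 4.40, 4.40, 4.19, 10.62, 4.19, 4.19.
Mean = 6.1475; sum of squared deviations = 88.3947
s² = 88.3947 / 7 = 12.6278

θ* = 12.628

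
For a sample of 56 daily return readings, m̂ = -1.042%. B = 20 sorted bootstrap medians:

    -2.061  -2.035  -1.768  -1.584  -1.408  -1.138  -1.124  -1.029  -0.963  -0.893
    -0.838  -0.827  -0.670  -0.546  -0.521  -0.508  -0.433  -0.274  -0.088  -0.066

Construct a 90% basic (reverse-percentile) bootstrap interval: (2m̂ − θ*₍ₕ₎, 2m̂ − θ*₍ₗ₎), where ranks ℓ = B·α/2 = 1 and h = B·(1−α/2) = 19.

(-1.996, -0.023)

Percentile endpoints at ranks 1 and 19: θ*₍1₎ = -2.061, θ*₍19₎ = -0.088.
Basic interval reflects these around m̂:
  lower = 2 × -1.042 − -0.088 = -1.996
  upper = 2 × -1.042 − -2.061 = -0.023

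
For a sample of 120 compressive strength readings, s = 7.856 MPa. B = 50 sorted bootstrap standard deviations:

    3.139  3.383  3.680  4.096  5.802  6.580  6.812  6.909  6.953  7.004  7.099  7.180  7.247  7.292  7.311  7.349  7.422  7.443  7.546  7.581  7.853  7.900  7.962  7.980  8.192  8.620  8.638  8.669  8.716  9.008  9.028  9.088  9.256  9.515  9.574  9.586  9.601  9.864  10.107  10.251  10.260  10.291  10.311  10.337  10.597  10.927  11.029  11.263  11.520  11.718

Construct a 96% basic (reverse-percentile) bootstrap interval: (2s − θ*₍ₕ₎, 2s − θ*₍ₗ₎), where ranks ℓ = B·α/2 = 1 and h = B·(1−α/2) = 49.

(4.192, 12.573)

Percentile endpoints at ranks 1 and 49: θ*₍1₎ = 3.139, θ*₍49₎ = 11.520.
Basic interval reflects these around s:
  lower = 2 × 7.856 − 11.520 = 4.192
  upper = 2 × 7.856 − 3.139 = 12.573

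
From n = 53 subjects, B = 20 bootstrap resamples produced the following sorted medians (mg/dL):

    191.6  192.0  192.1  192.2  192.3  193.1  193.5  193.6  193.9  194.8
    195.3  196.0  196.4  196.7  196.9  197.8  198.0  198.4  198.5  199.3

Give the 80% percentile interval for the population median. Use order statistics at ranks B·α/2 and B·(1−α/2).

(192.0, 198.4)

α = 0.20; lower rank = 20 × 0.100 = 2; upper rank = 20 × 0.900 = 18.
The 2nd smallest replicate is 192.0; the 18th is 198.4.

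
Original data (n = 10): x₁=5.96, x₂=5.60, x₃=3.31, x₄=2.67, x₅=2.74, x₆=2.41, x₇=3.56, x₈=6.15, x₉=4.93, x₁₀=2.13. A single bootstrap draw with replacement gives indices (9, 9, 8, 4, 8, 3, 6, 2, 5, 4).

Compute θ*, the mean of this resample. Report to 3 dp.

Resample values: 4.93, 4.93, 6.15, 2.67, 6.15, 3.31, 2.41, 5.60, 2.74, 2.67.
Mean = (4.93 + 4.93 + 6.15 + 2.67 + 6.15 + 3.31 + 2.41 + 5.60 + 2.74 + 2.67) / 10 = 41.560 / 10 = 4.156

θ* = 4.156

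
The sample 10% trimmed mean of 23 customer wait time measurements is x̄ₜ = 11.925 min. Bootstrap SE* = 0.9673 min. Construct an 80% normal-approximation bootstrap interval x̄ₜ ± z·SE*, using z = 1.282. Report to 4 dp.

(10.6849, 13.1651)

Margin = 1.282 × 0.9673 = 1.24008
Interval: 11.925 ± 1.24008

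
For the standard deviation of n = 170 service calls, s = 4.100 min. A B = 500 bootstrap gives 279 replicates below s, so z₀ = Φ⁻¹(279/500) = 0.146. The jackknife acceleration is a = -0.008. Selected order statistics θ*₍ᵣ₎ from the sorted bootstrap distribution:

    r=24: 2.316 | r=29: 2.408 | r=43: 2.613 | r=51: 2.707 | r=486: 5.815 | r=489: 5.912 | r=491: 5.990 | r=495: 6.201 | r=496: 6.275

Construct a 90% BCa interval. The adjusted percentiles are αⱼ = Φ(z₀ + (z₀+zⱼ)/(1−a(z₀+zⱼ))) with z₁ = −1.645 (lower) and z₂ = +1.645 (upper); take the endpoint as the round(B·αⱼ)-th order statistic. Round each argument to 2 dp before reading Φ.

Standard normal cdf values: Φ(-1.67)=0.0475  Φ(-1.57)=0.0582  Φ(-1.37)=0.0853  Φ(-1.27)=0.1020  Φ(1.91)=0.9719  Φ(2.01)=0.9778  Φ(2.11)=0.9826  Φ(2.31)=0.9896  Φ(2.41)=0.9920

Lower: z₀ + z₁ = 0.146 + (-1.645) = -1.499; 1 − a(z₀+z₁) = 1 − (-0.008)(-1.499) = 0.9880; argument = 0.146 + (-1.499)/0.9880 = -1.3712 → -1.37.
α₁ = Φ(-1.37) = 0.0853; rank = round(500 × 0.0853) = 43; θ*₍43₎ = 2.613.
Upper: z₀ + z₂ = 1.791; 1 − a(z₀+z₂) = 1.0143; argument = 1.9117 → 1.91; α₂ = 0.9719; rank = 486; θ*₍486₎ = 5.815.

(2.613, 5.815)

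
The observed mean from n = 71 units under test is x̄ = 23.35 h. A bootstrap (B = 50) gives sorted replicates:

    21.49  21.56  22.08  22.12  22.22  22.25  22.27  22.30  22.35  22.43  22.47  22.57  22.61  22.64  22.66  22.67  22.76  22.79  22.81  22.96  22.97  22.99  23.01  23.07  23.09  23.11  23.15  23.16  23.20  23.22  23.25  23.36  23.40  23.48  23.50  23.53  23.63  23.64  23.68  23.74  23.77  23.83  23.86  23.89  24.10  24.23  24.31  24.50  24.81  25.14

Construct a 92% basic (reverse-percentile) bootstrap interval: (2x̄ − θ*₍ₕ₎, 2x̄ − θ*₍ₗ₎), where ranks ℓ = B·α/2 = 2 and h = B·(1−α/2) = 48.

Percentile endpoints at ranks 2 and 48: θ*₍2₎ = 21.56, θ*₍48₎ = 24.50.
Basic interval reflects these around x̄:
  lower = 2 × 23.35 − 24.50 = 22.20
  upper = 2 × 23.35 − 21.56 = 25.14

(22.20, 25.14)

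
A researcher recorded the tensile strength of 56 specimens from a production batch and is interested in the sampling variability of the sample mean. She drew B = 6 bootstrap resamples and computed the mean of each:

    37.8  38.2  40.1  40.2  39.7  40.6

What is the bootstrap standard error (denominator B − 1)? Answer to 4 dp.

SE* = 1.1535

Bootstrap SE is the standard deviation of the 6 replicate means.
Mean of replicates: (37.8 + 38.2 + 40.1 + 40.2 + 39.7 + 40.6) / 6 = 236.60000 / 6 = 39.43333
Sum of squared deviations: (−1.63333)² + (−1.23333)² + (+0.66667)² + (+0.76667)² + (+0.26667)² + (+1.16667)² = 6.65333
Variance = 6.65333 / 5 = 1.33067
SE* = √1.33067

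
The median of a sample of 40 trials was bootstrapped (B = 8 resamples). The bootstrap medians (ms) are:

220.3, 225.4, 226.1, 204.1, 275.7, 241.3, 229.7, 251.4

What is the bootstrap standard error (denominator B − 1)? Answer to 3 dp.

Bootstrap SE is the standard deviation of the 8 replicate medians.
Mean of replicates: (220.3 + 225.4 + 226.1 + 204.1 + 275.7 + 241.3 + 229.7 + 251.4) / 8 = 1874.0000 / 8 = 234.2500
Sum of squared deviations: (−13.9500)² + (−8.8500)² + (−8.1500)² + (−30.1500)² + (+41.4500)² + (+7.0500)² + (−4.5500)² + (+17.1500)² = 3331.0000
Variance = 3331.0000 / 7 = 475.8571
SE* = √475.8571

SE* = 21.814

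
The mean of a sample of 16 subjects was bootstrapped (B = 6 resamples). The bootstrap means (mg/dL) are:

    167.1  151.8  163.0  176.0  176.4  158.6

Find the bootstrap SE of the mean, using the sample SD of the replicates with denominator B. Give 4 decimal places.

SE* = 8.8804

Bootstrap SE is the standard deviation of the 6 replicate means.
Mean of replicates: (167.1 + 151.8 + 163.0 + 176.0 + 176.4 + 158.6) / 6 = 992.90000 / 6 = 165.48333
Sum of squared deviations: (+1.61667)² + (−13.68333)² + (−2.48333)² + (+10.51667)² + (+10.91667)² + (−6.88333)² = 473.16833
Variance = 473.16833 / 6 = 78.86139
SE* = √78.86139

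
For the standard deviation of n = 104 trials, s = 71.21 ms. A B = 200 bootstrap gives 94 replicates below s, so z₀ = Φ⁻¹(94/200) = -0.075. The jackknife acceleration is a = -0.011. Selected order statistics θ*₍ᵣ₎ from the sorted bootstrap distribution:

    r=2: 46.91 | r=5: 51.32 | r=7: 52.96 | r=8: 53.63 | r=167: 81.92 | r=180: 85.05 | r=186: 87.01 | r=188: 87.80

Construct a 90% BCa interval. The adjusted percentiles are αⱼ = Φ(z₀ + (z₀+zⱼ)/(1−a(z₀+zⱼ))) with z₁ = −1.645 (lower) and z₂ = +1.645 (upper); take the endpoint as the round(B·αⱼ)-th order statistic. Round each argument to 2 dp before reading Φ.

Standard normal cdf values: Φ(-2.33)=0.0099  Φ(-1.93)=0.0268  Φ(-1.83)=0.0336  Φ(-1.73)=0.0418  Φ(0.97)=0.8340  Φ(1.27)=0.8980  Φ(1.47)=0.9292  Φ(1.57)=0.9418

(52.96, 87.01)

Lower: z₀ + z₁ = -0.075 + (-1.645) = -1.720; 1 − a(z₀+z₁) = 1 − (-0.011)(-1.720) = 0.9811; argument = -0.075 + (-1.720)/0.9811 = -1.8282 → -1.83.
α₁ = Φ(-1.83) = 0.0336; rank = round(200 × 0.0336) = 7; θ*₍7₎ = 52.96.
Upper: z₀ + z₂ = 1.570; 1 − a(z₀+z₂) = 1.0173; argument = 1.4683 → 1.47; α₂ = 0.9292; rank = 186; θ*₍186₎ = 87.01.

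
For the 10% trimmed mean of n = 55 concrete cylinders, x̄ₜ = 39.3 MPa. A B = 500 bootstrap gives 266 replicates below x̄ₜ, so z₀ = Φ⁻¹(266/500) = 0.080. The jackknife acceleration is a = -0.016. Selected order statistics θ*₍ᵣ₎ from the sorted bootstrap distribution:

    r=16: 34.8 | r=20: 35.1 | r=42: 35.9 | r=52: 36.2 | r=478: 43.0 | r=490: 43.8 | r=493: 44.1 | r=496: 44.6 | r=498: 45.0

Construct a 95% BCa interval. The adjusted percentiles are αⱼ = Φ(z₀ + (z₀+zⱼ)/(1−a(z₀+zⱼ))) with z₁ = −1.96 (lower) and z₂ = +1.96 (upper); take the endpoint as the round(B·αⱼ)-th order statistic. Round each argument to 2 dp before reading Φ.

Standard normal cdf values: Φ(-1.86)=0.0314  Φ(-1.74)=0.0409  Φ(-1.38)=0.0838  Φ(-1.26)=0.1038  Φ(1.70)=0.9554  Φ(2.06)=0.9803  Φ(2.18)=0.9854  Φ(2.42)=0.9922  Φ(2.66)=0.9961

(34.8, 43.8)

Lower: z₀ + z₁ = 0.080 + (-1.960) = -1.880; 1 − a(z₀+z₁) = 1 − (-0.016)(-1.880) = 0.9699; argument = 0.080 + (-1.880)/0.9699 = -1.8583 → -1.86.
α₁ = Φ(-1.86) = 0.0314; rank = round(500 × 0.0314) = 16; θ*₍16₎ = 34.8.
Upper: z₀ + z₂ = 2.040; 1 − a(z₀+z₂) = 1.0326; argument = 2.0555 → 2.06; α₂ = 0.9803; rank = 490; θ*₍490₎ = 43.8.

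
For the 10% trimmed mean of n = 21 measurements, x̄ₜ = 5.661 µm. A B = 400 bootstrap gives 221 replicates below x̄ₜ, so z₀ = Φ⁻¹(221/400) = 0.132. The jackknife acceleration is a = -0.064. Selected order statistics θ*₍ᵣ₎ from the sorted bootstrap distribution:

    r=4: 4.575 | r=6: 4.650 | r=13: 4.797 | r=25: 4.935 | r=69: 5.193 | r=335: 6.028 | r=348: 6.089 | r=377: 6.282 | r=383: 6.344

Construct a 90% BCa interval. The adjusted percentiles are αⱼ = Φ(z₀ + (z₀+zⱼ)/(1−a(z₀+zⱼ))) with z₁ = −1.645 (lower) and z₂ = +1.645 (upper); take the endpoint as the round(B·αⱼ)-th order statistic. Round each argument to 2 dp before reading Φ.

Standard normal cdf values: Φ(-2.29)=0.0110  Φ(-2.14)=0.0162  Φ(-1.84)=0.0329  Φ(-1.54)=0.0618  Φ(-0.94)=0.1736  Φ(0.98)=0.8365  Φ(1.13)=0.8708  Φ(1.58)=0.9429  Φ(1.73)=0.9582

(4.935, 6.344)

Lower: z₀ + z₁ = 0.132 + (-1.645) = -1.513; 1 − a(z₀+z₁) = 1 − (-0.064)(-1.513) = 0.9032; argument = 0.132 + (-1.513)/0.9032 = -1.5432 → -1.54.
α₁ = Φ(-1.54) = 0.0618; rank = round(400 × 0.0618) = 25; θ*₍25₎ = 4.935.
Upper: z₀ + z₂ = 1.777; 1 − a(z₀+z₂) = 1.1137; argument = 1.7275 → 1.73; α₂ = 0.9582; rank = 383; θ*₍383₎ = 6.344.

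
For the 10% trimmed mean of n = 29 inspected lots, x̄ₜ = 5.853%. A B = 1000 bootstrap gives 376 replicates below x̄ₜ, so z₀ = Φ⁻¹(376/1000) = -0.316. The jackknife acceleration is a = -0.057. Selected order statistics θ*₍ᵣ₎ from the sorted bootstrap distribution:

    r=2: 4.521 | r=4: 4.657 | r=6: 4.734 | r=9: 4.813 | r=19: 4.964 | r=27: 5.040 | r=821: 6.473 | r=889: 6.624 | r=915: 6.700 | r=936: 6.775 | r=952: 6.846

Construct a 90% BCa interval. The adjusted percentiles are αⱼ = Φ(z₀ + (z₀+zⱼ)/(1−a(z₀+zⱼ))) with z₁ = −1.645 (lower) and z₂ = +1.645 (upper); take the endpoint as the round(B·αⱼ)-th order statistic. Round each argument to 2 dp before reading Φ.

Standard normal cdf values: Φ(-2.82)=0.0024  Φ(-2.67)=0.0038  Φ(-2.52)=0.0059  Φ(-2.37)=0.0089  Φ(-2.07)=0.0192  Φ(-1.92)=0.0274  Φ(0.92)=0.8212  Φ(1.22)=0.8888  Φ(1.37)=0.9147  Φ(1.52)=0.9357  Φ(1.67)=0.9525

(4.734, 6.473)

Lower: z₀ + z₁ = -0.316 + (-1.645) = -1.961; 1 − a(z₀+z₁) = 1 − (-0.057)(-1.961) = 0.8882; argument = -0.316 + (-1.961)/0.8882 = -2.5238 → -2.52.
α₁ = Φ(-2.52) = 0.0059; rank = round(1000 × 0.0059) = 6; θ*₍6₎ = 4.734.
Upper: z₀ + z₂ = 1.329; 1 − a(z₀+z₂) = 1.0758; argument = 0.9194 → 0.92; α₂ = 0.8212; rank = 821; θ*₍821₎ = 6.473.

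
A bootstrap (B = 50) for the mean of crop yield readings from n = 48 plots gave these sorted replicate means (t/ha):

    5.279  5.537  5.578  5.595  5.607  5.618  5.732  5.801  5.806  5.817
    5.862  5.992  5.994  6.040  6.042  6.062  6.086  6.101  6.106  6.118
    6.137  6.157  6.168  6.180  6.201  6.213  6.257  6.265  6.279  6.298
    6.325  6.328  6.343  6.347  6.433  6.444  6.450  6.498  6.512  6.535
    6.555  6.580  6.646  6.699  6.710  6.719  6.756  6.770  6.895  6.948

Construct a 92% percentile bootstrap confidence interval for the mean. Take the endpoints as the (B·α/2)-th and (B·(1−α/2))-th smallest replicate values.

α = 0.08; lower rank = 50 × 0.040 = 2; upper rank = 50 × 0.960 = 48.
The 2nd smallest replicate is 5.537; the 48th is 6.770.

(5.537, 6.770)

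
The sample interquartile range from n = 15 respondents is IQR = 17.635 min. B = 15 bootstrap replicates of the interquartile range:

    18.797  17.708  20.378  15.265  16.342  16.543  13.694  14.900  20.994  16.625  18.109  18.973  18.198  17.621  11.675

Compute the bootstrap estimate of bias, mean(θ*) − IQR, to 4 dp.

mean(θ*) = (18.797 + 17.708 + 20.378 + 15.265 + 16.342 + 16.543 + 13.694 + 14.900 + 20.994 + 16.625 + 18.109 + 18.973 + 18.198 + 17.621 + 11.675) / 15 = 17.05480
bias = 17.05480 − 17.635

bias = −0.5802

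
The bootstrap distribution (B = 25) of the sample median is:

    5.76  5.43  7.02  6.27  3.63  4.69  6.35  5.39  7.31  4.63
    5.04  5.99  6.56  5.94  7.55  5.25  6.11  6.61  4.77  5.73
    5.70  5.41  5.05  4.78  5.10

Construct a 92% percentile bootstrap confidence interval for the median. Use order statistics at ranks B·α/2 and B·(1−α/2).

Sorted replicates: 3.63, 4.63, 4.69, 4.77, 4.78, 5.04, 5.05, 5.10, 5.25, 5.39, 5.41, 5.43, 5.70, 5.73, 5.76, 5.94, 5.99, 6.11, 6.27, 6.35, 6.56, 6.61, 7.02, 7.31, 7.55
α = 0.08; lower rank = 25 × 0.040 = 1; upper rank = 25 × 0.960 = 24.
The 1st smallest replicate is 3.63; the 24th is 7.31.

(3.63, 7.31)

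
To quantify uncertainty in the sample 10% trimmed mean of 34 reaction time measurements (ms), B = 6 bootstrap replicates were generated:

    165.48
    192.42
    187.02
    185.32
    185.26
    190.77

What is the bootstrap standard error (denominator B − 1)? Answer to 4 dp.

SE* = 9.7089

Bootstrap SE is the standard deviation of the 6 replicate 10% trimmed means.
Mean of replicates: (165.48 + 192.42 + 187.02 + 185.32 + 185.26 + 190.77) / 6 = 1106.27000 / 6 = 184.37833
Sum of squared deviations: (−18.89833)² + (+8.04167)² + (+2.64167)² + (+0.94167)² + (+0.88167)² + (+6.39167)² = 471.31128
Variance = 471.31128 / 5 = 94.26226
SE* = √94.26226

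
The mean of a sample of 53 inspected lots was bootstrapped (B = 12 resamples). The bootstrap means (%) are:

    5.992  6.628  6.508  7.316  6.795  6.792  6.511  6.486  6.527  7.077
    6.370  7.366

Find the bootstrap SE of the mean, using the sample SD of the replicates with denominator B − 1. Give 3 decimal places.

Bootstrap SE is the standard deviation of the 12 replicate means.
Mean of replicates: (5.992 + 6.628 + 6.508 + 7.316 + 6.795 + 6.792 + 6.511 + 6.486 + 6.527 + 7.077 + 6.370 + 7.366) / 12 = 80.3680 / 12 = 6.6973
Sum of squared deviations: (−0.7053)² + (−0.0693)² + (−0.1893)² + (+0.6187)² + (+0.0977)² + (+0.0947)² + (−0.1863)² + (−0.2113)² + (−0.1703)² + (+0.3797)² + (−0.3273)² + (+0.6687)² = 1.7462
Variance = 1.7462 / 11 = 0.1587
SE* = √0.1587

SE* = 0.398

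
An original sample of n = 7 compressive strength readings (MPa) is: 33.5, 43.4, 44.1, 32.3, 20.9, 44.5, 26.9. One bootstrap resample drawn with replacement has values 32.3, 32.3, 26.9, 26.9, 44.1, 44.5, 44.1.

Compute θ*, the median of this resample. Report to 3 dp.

θ* = 32.300

Sorted: 26.9, 26.9, 32.3, 32.3, 44.1, 44.1, 44.5
Median = middle value = 32.300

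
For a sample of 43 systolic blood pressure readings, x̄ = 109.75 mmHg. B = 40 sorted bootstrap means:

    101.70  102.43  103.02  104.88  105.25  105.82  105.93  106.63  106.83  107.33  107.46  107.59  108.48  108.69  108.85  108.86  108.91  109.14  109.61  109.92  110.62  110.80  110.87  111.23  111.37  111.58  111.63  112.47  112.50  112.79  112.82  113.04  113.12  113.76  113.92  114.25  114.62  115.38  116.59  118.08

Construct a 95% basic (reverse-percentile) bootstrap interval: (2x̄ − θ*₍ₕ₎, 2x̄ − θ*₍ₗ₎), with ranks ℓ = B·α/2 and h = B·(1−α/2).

(102.91, 117.80)

Percentile endpoints at ranks 1 and 39: θ*₍1₎ = 101.70, θ*₍39₎ = 116.59.
Basic interval reflects these around x̄:
  lower = 2 × 109.75 − 116.59 = 102.91
  upper = 2 × 109.75 − 101.70 = 117.80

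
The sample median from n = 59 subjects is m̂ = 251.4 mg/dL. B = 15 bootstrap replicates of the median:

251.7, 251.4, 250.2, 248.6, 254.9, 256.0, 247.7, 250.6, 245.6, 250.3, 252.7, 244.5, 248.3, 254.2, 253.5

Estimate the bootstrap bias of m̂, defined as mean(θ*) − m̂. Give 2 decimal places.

bias = −0.72

mean(θ*) = (251.7 + 251.4 + 250.2 + 248.6 + 254.9 + 256.0 + 247.7 + 250.6 + 245.6 + 250.3 + 252.7 + 244.5 + 248.3 + 254.2 + 253.5) / 15 = 250.680
bias = 250.680 − 251.4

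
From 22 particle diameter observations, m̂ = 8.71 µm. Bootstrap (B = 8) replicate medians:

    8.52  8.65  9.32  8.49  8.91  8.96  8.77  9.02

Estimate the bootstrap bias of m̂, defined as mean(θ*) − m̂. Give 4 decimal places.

bias = +0.1200

mean(θ*) = (8.52 + 8.65 + 9.32 + 8.49 + 8.91 + 8.96 + 8.77 + 9.02) / 8 = 8.83000
bias = 8.83000 − 8.71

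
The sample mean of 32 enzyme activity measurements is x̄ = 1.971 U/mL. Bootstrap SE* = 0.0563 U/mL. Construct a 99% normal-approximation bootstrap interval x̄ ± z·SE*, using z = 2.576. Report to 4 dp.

(1.8260, 2.1160)

Margin = 2.576 × 0.0563 = 0.14503
Interval: 1.971 ± 0.14503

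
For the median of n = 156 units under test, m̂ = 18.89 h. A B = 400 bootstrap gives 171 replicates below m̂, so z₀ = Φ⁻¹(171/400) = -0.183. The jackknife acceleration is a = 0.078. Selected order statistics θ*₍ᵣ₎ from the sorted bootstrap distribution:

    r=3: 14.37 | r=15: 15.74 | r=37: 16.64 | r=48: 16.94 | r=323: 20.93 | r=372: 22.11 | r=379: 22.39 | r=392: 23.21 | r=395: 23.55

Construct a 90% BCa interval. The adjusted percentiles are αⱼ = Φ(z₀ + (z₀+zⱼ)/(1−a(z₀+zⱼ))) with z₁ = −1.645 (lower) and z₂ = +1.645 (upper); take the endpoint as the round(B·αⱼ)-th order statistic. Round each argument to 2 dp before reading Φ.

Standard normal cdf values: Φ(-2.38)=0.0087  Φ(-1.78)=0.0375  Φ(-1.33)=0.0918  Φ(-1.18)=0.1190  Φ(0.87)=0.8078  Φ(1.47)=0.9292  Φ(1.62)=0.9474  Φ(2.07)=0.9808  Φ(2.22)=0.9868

Lower: z₀ + z₁ = -0.183 + (-1.645) = -1.828; 1 − a(z₀+z₁) = 1 − (0.078)(-1.828) = 1.1426; argument = -0.183 + (-1.828)/1.1426 = -1.7829 → -1.78.
α₁ = Φ(-1.78) = 0.0375; rank = round(400 × 0.0375) = 15; θ*₍15₎ = 15.74.
Upper: z₀ + z₂ = 1.462; 1 − a(z₀+z₂) = 0.8860; argument = 1.4672 → 1.47; α₂ = 0.9292; rank = 372; θ*₍372₎ = 22.11.

(15.74, 22.11)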